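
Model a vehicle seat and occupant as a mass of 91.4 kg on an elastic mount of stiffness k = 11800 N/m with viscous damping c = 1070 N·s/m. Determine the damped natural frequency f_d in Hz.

ω_n = √(k/m) = √(11800/91.4) = 11.36 rad/s.
Critical damping c_c = 2√(k·m) = 2√(11800 × 91.4) = 2077 N·s/m, so ζ = c/c_c = 1070/2077 = 0.5152.
ω_d = ω_n√(1 − ζ²) = 11.36 × √(1 − 0.265) = 9.739 rad/s.
f_d = ω_d/(2π) = 1.550 Hz.

1.55 Hz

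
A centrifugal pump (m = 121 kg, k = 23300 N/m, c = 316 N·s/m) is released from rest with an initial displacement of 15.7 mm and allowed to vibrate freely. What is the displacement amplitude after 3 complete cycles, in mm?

2.64 mm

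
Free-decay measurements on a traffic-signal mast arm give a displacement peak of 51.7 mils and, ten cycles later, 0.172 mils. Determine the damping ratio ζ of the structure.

0.0904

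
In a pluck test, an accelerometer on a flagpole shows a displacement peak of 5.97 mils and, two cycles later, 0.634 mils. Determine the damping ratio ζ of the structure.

0.176

Logarithmic decrement δ = (1/n)·ln(x₀/x_n) = (1/2)·ln(5.97/0.634) = (1/2)·ln(9.416) = 1.121.
ζ = δ/√(4π² + δ²) = 1.121/√(39.48 + 1.26) = 1.121/6.382 = 0.1757.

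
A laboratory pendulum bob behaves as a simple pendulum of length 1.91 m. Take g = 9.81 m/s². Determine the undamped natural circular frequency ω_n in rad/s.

For a simple pendulum ω_n = √(g/L) = √(9.81/1.91) = √5.136 = 2.266 rad/s.

2.27 rad/s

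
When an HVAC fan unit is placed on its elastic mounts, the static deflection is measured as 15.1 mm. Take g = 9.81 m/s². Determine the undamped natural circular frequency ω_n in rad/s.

ω_n = √(g/δ_st) = √(9.81/0.0151) = √649.7 = 25.49 rad/s.

25.5 rad/s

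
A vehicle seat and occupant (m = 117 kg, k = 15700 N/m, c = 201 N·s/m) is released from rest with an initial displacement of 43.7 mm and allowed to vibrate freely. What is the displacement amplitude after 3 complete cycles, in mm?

ζ = c/(2√(km)) = 201/(2√(15700 × 117)) = 201/2711 = 0.07415.
Logarithmic decrement δ = 2πζ/√(1 − ζ²) = 2π × 0.07415/√(1 − 0.00550) = 0.4672.
After n cycles, x_n/x₀ = e^(−nδ), so x_3 = 43.7 × e^(−3 × 0.4672) = 43.7 × 0.2462 = 10.76 mm.

10.8 mm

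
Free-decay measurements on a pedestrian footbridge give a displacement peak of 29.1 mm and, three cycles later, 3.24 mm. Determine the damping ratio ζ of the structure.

0.116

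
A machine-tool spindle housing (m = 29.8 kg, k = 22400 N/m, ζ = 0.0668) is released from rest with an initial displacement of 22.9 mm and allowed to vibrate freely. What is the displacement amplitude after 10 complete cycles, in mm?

Logarithmic decrement δ = 2πζ/√(1 − ζ²) = 2π × 0.06680/√(1 − 0.00446) = 0.4207.
After n cycles, x_n/x₀ = e^(−nδ), so x_10 = 22.9 × e^(−10 × 0.4207) = 22.9 × 0.01490 = 0.3412 mm.

0.341 mm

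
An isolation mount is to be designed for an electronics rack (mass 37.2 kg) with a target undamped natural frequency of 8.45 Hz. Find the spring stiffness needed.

105000 N/m

ω_n = 2πf_n = 2π × 8.45 = 53.09 rad/s.
k = m·ω_n² = 37.2 × 53.09² = 37.2 × 2819 = 104900 N/m.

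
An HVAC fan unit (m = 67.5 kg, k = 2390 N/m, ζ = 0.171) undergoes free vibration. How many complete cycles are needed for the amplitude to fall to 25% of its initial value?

Logarithmic decrement δ = 2πζ/√(1 − ζ²) = 2π × 0.1710/√(1 − 0.0292) = 1.090.
x_n/x₀ = e^(−nδ) ≤ 0.25; take ln: n ≥ ln(1/0.25)/δ = 1.386/1.090 = 1.271.
So 2 complete cycles are required.

2 cycles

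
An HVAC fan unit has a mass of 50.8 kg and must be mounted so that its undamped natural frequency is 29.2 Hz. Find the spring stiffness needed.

1710000 N/m

ω_n = 2πf_n = 2π × 29.2 = 183.5 rad/s.
k = m·ω_n² = 50.8 × 183.5² = 50.8 × 33660 = 1710000 N/m.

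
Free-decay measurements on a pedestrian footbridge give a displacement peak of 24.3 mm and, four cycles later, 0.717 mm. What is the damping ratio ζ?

0.139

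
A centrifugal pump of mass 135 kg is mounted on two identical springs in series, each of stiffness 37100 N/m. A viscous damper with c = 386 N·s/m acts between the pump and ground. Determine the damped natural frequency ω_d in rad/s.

Series springs: 1/k_eq = 2/37100, so k_eq = 37100/2 = 18550 N/m.
ω_n = √(k_eq/m) = √(18550/135) = 11.72 rad/s.
Critical damping c_c = 2√(k_eq·m) = 2√(18550 × 135) = 3165 N·s/m, so ζ = c/c_c = 386/3165 = 0.1220.
ω_d = ω_n√(1 − ζ²) = 11.72 × √(1 − 0.0149) = 11.63 rad/s.

11.6 rad/s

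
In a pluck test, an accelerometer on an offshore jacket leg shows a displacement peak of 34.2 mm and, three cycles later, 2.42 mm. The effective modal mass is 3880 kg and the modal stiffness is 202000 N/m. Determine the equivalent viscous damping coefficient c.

7790 N·s/m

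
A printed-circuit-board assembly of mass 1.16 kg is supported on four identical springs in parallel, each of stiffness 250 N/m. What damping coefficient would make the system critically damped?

68.1 N·s/m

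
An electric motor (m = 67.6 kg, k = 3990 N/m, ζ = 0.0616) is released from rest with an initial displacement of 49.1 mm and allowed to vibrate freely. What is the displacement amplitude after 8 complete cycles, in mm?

2.21 mm

Logarithmic decrement δ = 2πζ/√(1 − ζ²) = 2π × 0.06160/√(1 − 0.00379) = 0.3878.
After n cycles, x_n/x₀ = e^(−nδ), so x_8 = 49.1 × e^(−8 × 0.3878) = 49.1 × 0.04495 = 2.207 mm.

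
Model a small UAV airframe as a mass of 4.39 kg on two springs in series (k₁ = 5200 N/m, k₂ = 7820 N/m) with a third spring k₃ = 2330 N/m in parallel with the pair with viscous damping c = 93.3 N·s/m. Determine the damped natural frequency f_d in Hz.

5.35 Hz

Series pair: k_s = k₁k₂/(k₁+k₂) = (5200)(7820)/(5200 + 7820) = 3123 N/m. In parallel with k₃: k_eq = 3123 + 2330 = 5453 N/m.
ω_n = √(k_eq/m) = √(5453/4.39) = 35.24 rad/s.
Critical damping c_c = 2√(k_eq·m) = 2√(5453 × 4.39) = 309.4 N·s/m, so ζ = c/c_c = 93.3/309.4 = 0.3015.
ω_d = ω_n√(1 − ζ²) = 35.24 × √(1 − 0.0909) = 33.60 rad/s.
f_d = ω_d/(2π) = 5.348 Hz.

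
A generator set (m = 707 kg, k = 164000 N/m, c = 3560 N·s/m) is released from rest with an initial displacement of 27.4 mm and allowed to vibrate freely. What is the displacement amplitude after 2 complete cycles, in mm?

ζ = c/(2√(km)) = 3560/(2√(164000 × 707)) = 3560/21540 = 0.1653.
Logarithmic decrement δ = 2πζ/√(1 − ζ²) = 2π × 0.1653/√(1 − 0.0273) = 1.053.
After n cycles, x_n/x₀ = e^(−nδ), so x_2 = 27.4 × e^(−2 × 1.053) = 27.4 × 0.1217 = 3.334 mm.

3.33 mm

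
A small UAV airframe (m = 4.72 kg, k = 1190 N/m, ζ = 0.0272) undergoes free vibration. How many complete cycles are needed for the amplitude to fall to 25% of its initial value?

9 cycles

Logarithmic decrement δ = 2πζ/√(1 − ζ²) = 2π × 0.02720/√(1 − 0.000740) = 0.1710.
x_n/x₀ = e^(−nδ) ≤ 0.25; take ln: n ≥ ln(1/0.25)/δ = 1.386/0.1710 = 8.109.
So 9 complete cycles are required.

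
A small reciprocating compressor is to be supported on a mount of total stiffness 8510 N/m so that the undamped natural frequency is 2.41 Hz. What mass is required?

ω_n = 2πf_n = 2π × 2.41 = 15.14 rad/s.
m = k/ω_n² = 8510/15.14² = 8510/229.3 = 37.11 kg.

37.1 kg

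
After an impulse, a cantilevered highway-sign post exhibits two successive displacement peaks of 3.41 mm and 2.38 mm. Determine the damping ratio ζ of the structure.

0.0571

Logarithmic decrement δ = (1/n)·ln(x₀/x_n) = (1/1)·ln(3.41/2.38) = (1/1)·ln(1.433) = 0.3596.
ζ = δ/√(4π² + δ²) = 0.3596/√(39.48 + 0.129) = 0.3596/6.293 = 0.05714.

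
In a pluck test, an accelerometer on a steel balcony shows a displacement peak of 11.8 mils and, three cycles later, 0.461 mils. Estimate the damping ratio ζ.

0.170

Logarithmic decrement δ = (1/n)·ln(x₀/x_n) = (1/3)·ln(11.8/0.461) = (1/3)·ln(25.60) = 1.081.
ζ = δ/√(4π² + δ²) = 1.081/√(39.48 + 1.17) = 1.081/6.375 = 0.1695.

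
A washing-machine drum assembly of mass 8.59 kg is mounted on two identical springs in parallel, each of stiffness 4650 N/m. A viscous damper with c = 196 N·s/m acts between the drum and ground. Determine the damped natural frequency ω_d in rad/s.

Parallel springs add: k_eq = 2 × 4650 = 9300 N/m.
ω_n = √(k_eq/m) = √(9300/8.59) = 32.90 rad/s.
Critical damping c_c = 2√(k_eq·m) = 2√(9300 × 8.59) = 565.3 N·s/m, so ζ = c/c_c = 196/565.3 = 0.3467.
ω_d = ω_n√(1 − ζ²) = 32.90 × √(1 − 0.120) = 30.86 rad/s.

30.9 rad/s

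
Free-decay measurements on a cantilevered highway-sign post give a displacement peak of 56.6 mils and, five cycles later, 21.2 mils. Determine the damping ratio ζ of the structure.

0.0312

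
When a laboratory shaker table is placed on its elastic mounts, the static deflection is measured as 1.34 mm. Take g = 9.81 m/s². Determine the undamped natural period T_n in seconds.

0.0734 s

ω_n = √(g/δ_st) = √(9.81/0.00134) = √7321 = 85.56 rad/s.
T_n = 2π/ω_n = 6.283/85.56 = 0.07343 s.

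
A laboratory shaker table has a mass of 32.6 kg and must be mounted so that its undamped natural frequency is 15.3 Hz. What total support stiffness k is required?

301000 N/m

ω_n = 2πf_n = 2π × 15.3 = 96.13 rad/s.
k = m·ω_n² = 32.6 × 96.13² = 32.6 × 9242 = 301300 N/m.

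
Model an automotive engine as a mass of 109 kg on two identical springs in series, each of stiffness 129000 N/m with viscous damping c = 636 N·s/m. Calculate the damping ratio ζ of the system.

0.120

Series springs: 1/k_eq = 2/129000, so k_eq = 129000/2 = 64500 N/m.
ω_n = √(k_eq/m) = √(64500/109) = 24.33 rad/s.
Critical damping c_c = 2√(k_eq·m) = 2√(64500 × 109) = 5303 N·s/m, so ζ = c/c_c = 636/5303 = 0.1199.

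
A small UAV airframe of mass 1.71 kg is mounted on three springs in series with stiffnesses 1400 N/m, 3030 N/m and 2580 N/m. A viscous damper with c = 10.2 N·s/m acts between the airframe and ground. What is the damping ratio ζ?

0.148

Series springs: 1/k_eq = 1/1400 + 1/3030 + 1/2580 = 0.001432, so k_eq = 698.4 N/m.
ω_n = √(k_eq/m) = √(698.4/1.71) = 20.21 rad/s.
Critical damping c_c = 2√(k_eq·m) = 2√(698.4 × 1.71) = 69.11 N·s/m, so ζ = c/c_c = 10.2/69.11 = 0.1476.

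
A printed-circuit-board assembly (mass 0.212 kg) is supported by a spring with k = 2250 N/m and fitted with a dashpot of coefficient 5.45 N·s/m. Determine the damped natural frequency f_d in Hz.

16.3 Hz

ω_n = √(k/m) = √(2250/0.212) = 103.0 rad/s.
Critical damping c_c = 2√(k·m) = 2√(2250 × 0.212) = 43.68 N·s/m, so ζ = c/c_c = 5.45/43.68 = 0.1248.
ω_d = ω_n√(1 − ζ²) = 103.0 × √(1 − 0.0156) = 102.2 rad/s.
f_d = ω_d/(2π) = 16.27 Hz.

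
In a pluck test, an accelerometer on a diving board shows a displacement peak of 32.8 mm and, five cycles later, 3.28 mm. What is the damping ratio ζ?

0.0731

Logarithmic decrement δ = (1/n)·ln(x₀/x_n) = (1/5)·ln(32.8/3.28) = (1/5)·ln(10.00) = 0.4605.
ζ = δ/√(4π² + δ²) = 0.4605/√(39.48 + 0.212) = 0.4605/6.300 = 0.07310.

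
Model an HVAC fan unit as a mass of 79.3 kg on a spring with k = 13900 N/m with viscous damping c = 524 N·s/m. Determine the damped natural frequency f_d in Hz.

ω_n = √(k/m) = √(13900/79.3) = 13.24 rad/s.
Critical damping c_c = 2√(k·m) = 2√(13900 × 79.3) = 2100 N·s/m, so ζ = c/c_c = 524/2100 = 0.2495.
ω_d = ω_n√(1 − ζ²) = 13.24 × √(1 − 0.0623) = 12.82 rad/s.
f_d = ω_d/(2π) = 2.040 Hz.

2.04 Hz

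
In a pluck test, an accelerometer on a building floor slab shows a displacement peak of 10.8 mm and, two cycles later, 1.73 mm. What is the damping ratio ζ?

0.144

Logarithmic decrement δ = (1/n)·ln(x₀/x_n) = (1/2)·ln(10.8/1.73) = (1/2)·ln(6.243) = 0.9157.
ζ = δ/√(4π² + δ²) = 0.9157/√(39.48 + 0.839) = 0.9157/6.350 = 0.1442.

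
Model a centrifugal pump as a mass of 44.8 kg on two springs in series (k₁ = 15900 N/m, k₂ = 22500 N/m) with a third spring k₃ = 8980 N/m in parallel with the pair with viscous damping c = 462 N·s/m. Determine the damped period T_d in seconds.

Series pair: k_s = k₁k₂/(k₁+k₂) = (15900)(22500)/(15900 + 22500) = 9316 N/m. In parallel with k₃: k_eq = 9316 + 8980 = 18300 N/m.
ω_n = √(k_eq/m) = √(18300/44.8) = 20.21 rad/s.
Critical damping c_c = 2√(k_eq·m) = 2√(18300 × 44.8) = 1811 N·s/m, so ζ = c/c_c = 462/1811 = 0.2551.
ω_d = ω_n√(1 − ζ²) = 20.21 × √(1 − 0.0651) = 19.54 rad/s.
T_d = 2π/ω_d = 0.3216 s.

0.322 s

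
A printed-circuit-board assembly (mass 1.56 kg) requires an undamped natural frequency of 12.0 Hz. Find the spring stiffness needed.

8870 N/m

ω_n = 2πf_n = 2π × 12.0 = 75.40 rad/s.
k = m·ω_n² = 1.56 × 75.40² = 1.56 × 5685 = 8868 N/m.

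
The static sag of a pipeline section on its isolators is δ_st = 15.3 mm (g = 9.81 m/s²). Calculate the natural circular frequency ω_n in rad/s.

25.3 rad/s

ω_n = √(g/δ_st) = √(9.81/0.0153) = √641.2 = 25.32 rad/s.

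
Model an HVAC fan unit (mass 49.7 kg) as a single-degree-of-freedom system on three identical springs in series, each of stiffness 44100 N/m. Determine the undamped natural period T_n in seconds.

0.365 s

Series springs: 1/k_eq = 3/44100, so k_eq = 44100/3 = 14700 N/m.
ω_n = √(k_eq/m) = √(14700/49.7) = √295.8 = 17.20 rad/s.
T_n = 2π/ω_n = 6.283/17.20 = 0.3653 s.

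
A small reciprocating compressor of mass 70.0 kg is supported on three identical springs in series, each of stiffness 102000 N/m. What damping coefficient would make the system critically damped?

3090 N·s/m

Series springs: 1/k_eq = 3/102000, so k_eq = 102000/3 = 34000 N/m.
c_c = 2√(k_eq·m) = 2√(34000 × 70.0) = 2 × 1543 = 3085 N·s/m.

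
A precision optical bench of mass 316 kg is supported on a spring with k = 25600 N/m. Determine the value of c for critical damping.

5690 N·s/m

c_c = 2√(k·m) = 2√(25600 × 316) = 2 × 2844 = 5688 N·s/m.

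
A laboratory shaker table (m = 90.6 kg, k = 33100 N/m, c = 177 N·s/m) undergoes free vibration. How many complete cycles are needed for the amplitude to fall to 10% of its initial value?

ζ = c/(2√(km)) = 177/(2√(33100 × 90.6)) = 177/3463 = 0.05111.
Logarithmic decrement δ = 2πζ/√(1 − ζ²) = 2π × 0.05111/√(1 − 0.00261) = 0.3215.
x_n/x₀ = e^(−nδ) ≤ 0.1; take ln: n ≥ ln(1/0.1)/δ = 2.303/0.3215 = 7.161.
So 8 complete cycles are required.

8 cycles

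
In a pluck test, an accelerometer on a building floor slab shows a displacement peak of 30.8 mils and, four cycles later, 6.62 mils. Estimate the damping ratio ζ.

0.0611

Logarithmic decrement δ = (1/n)·ln(x₀/x_n) = (1/4)·ln(30.8/6.62) = (1/4)·ln(4.653) = 0.3844.
ζ = δ/√(4π² + δ²) = 0.3844/√(39.48 + 0.148) = 0.3844/6.295 = 0.06106.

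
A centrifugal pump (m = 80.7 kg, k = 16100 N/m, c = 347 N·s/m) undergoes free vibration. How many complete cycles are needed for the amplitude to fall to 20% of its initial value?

2 cycles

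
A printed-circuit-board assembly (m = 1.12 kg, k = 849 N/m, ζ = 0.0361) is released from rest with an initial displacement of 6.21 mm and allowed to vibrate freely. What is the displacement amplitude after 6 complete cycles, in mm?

Logarithmic decrement δ = 2πζ/√(1 − ζ²) = 2π × 0.03610/√(1 − 0.00130) = 0.2270.
After n cycles, x_n/x₀ = e^(−nδ), so x_6 = 6.21 × e^(−6 × 0.2270) = 6.21 × 0.2562 = 1.591 mm.

1.59 mm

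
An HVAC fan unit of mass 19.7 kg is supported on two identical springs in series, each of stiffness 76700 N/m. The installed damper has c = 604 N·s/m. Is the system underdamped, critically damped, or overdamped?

underdamped

Series springs: 1/k_eq = 2/76700, so k_eq = 76700/2 = 38350 N/m.
c_c = 2√(k_eq·m) = 1738 N·s/m; ζ = c/c_c = 604/1738 = 0.347.
Since ζ < 1 the system is underdamped.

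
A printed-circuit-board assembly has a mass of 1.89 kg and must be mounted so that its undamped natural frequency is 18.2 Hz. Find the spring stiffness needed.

ω_n = 2πf_n = 2π × 18.2 = 114.4 rad/s.
k = m·ω_n² = 1.89 × 114.4² = 1.89 × 13080 = 24720 N/m.

24700 N/m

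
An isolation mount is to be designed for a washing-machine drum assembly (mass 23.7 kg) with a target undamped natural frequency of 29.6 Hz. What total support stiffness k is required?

ω_n = 2πf_n = 2π × 29.6 = 186.0 rad/s.
k = m·ω_n² = 23.7 × 186.0² = 23.7 × 34590 = 819800 N/m.

820000 N/m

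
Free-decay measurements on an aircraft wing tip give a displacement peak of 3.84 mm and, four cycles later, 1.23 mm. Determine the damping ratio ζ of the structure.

0.0453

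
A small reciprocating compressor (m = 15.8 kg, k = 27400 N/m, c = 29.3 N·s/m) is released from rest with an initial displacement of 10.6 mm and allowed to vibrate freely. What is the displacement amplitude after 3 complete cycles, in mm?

ζ = c/(2√(km)) = 29.3/(2√(27400 × 15.8)) = 29.3/1316 = 0.02227.
Logarithmic decrement δ = 2πζ/√(1 − ζ²) = 2π × 0.02227/√(1 − 0.000496) = 0.1399.
After n cycles, x_n/x₀ = e^(−nδ), so x_3 = 10.6 × e^(−3 × 0.1399) = 10.6 × 0.6572 = 6.966 mm.

6.97 mm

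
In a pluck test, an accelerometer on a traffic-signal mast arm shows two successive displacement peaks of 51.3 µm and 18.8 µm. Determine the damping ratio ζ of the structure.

0.158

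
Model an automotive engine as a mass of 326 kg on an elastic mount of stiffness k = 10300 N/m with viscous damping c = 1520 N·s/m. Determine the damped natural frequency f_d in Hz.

ω_n = √(k/m) = √(10300/326) = 5.621 rad/s.
Critical damping c_c = 2√(k·m) = 2√(10300 × 326) = 3665 N·s/m, so ζ = c/c_c = 1520/3665 = 0.4147.
ω_d = ω_n√(1 − ζ²) = 5.621 × √(1 − 0.172) = 5.115 rad/s.
f_d = ω_d/(2π) = 0.8140 Hz.

0.814 Hz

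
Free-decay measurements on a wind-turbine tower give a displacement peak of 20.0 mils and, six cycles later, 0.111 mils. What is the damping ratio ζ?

0.136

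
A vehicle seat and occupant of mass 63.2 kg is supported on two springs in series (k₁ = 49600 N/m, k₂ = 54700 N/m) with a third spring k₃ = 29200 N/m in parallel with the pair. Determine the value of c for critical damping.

Series pair: k_s = k₁k₂/(k₁+k₂) = (49600)(54700)/(49600 + 54700) = 26010 N/m. In parallel with k₃: k_eq = 26010 + 29200 = 55210 N/m.
c_c = 2√(k_eq·m) = 2√(55210 × 63.2) = 2 × 1868 = 3736 N·s/m.

3740 N·s/m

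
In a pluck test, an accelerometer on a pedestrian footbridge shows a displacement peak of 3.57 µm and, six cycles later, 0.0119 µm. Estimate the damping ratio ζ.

0.150

Logarithmic decrement δ = (1/n)·ln(x₀/x_n) = (1/6)·ln(3.57/0.0119) = (1/6)·ln(300.0) = 0.9506.
ζ = δ/√(4π² + δ²) = 0.9506/√(39.48 + 0.904) = 0.9506/6.355 = 0.1496.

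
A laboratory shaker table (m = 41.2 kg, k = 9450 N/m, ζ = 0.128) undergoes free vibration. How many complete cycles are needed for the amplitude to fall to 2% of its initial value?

Logarithmic decrement δ = 2πζ/√(1 − ζ²) = 2π × 0.1280/√(1 − 0.0164) = 0.8109.
x_n/x₀ = e^(−nδ) ≤ 0.02; take ln: n ≥ ln(1/0.02)/δ = 3.912/0.8109 = 4.824.
So 5 complete cycles are required.

5 cycles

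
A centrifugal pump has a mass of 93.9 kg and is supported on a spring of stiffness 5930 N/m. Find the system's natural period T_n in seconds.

ω_n = √(k/m) = √(5930/93.9) = √63.15 = 7.947 rad/s.
T_n = 2π/ω_n = 6.283/7.947 = 0.7907 s.

0.791 s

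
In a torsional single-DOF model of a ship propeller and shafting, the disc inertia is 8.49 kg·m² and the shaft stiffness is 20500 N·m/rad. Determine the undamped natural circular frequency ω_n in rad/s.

49.1 rad/s

ω_n = √(k_t/J) = √(20500/8.49) = √2415 = 49.14 rad/s.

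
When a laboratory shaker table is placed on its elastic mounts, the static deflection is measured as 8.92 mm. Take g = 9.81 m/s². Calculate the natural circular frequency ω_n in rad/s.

33.2 rad/s

ω_n = √(g/δ_st) = √(9.81/0.00892) = √1100 = 33.16 rad/s.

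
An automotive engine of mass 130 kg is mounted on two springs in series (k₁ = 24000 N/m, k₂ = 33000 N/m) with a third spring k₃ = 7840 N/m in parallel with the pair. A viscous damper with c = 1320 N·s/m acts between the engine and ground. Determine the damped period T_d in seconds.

0.528 s

Series pair: k_s = k₁k₂/(k₁+k₂) = (24000)(33000)/(24000 + 33000) = 13890 N/m. In parallel with k₃: k_eq = 13890 + 7840 = 21730 N/m.
ω_n = √(k_eq/m) = √(21730/130) = 12.93 rad/s.
Critical damping c_c = 2√(k_eq·m) = 2√(21730 × 130) = 3362 N·s/m, so ζ = c/c_c = 1320/3362 = 0.3926.
ω_d = ω_n√(1 − ζ²) = 12.93 × √(1 − 0.154) = 11.89 rad/s.
T_d = 2π/ω_d = 0.5284 s.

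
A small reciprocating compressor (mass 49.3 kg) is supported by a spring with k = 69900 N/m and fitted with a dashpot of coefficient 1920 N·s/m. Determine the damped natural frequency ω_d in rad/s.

32.2 rad/s

ω_n = √(k/m) = √(69900/49.3) = 37.65 rad/s.
Critical damping c_c = 2√(k·m) = 2√(69900 × 49.3) = 3713 N·s/m, so ζ = c/c_c = 1920/3713 = 0.5171.
ω_d = ω_n√(1 − ζ²) = 37.65 × √(1 − 0.267) = 32.23 rad/s.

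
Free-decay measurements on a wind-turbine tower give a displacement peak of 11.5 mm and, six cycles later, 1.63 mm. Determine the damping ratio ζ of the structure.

Logarithmic decrement δ = (1/n)·ln(x₀/x_n) = (1/6)·ln(11.5/1.63) = (1/6)·ln(7.055) = 0.3256.
ζ = δ/√(4π² + δ²) = 0.3256/√(39.48 + 0.106) = 0.3256/6.292 = 0.05176.

0.0518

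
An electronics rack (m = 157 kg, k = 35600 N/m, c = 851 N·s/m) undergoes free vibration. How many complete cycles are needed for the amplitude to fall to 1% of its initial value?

5 cycles

ζ = c/(2√(km)) = 851/(2√(35600 × 157)) = 851/4728 = 0.1800.
Logarithmic decrement δ = 2πζ/√(1 − ζ²) = 2π × 0.1800/√(1 − 0.0324) = 1.150.
x_n/x₀ = e^(−nδ) ≤ 0.01; take ln: n ≥ ln(1/0.01)/δ = 4.605/1.150 = 4.006.
So 5 complete cycles are required.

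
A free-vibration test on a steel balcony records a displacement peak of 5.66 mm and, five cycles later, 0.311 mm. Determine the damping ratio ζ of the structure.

0.0920

Logarithmic decrement δ = (1/n)·ln(x₀/x_n) = (1/5)·ln(5.66/0.311) = (1/5)·ln(18.20) = 0.5803.
ζ = δ/√(4π² + δ²) = 0.5803/√(39.48 + 0.337) = 0.5803/6.310 = 0.09196.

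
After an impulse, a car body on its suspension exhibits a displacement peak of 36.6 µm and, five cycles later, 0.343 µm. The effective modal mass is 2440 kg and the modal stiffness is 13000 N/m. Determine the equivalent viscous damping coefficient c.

Logarithmic decrement δ = (1/n)·ln(x₀/x_n) = (1/5)·ln(36.6/0.343) = (1/5)·ln(106.7) = 0.9340.
ζ = δ/√(4π² + δ²) = 0.9340/√(39.48 + 0.872) = 0.9340/6.352 = 0.1470.
c = ζ · 2√(km) = 0.1470 × 2√(13000 × 2440) = 0.1470 × 11260 = 1656 N·s/m.

1660 N·s/m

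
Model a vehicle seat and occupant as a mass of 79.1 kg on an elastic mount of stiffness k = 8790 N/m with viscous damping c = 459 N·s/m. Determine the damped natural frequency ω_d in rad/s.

ω_n = √(k/m) = √(8790/79.1) = 10.54 rad/s.
Critical damping c_c = 2√(k·m) = 2√(8790 × 79.1) = 1668 N·s/m, so ζ = c/c_c = 459/1668 = 0.2752.
ω_d = ω_n√(1 − ζ²) = 10.54 × √(1 − 0.0758) = 10.13 rad/s.

10.1 rad/s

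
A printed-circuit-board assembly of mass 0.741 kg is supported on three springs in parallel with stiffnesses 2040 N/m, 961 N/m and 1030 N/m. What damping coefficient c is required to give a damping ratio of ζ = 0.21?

Parallel springs add: k_eq = 2040 + 961 + 1030 = 4031 N/m.
c_c = 2√(k_eq·m) = 2√(4031 × 0.741) = 109.3 N·s/m.
c = ζ·c_c = 0.21 × 109.3 = 22.95 N·s/m.

23.0 N·s/m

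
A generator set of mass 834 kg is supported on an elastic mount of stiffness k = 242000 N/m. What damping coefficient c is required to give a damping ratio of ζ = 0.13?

3690 N·s/m

c_c = 2√(k·m) = 2√(242000 × 834) = 28410 N·s/m.
c = ζ·c_c = 0.13 × 28410 = 3694 N·s/m.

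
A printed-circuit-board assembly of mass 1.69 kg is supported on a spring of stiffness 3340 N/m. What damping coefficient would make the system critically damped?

c_c = 2√(k·m) = 2√(3340 × 1.69) = 2 × 75.13 = 150.3 N·s/m.

150 N·s/m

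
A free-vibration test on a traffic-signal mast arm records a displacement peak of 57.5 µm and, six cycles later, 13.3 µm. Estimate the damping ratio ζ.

0.0388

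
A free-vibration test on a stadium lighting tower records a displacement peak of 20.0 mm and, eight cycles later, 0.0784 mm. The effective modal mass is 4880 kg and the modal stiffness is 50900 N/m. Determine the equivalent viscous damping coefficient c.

3450 N·s/m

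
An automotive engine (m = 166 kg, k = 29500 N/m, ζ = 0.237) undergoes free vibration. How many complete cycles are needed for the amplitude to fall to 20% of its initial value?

2 cycles

Logarithmic decrement δ = 2πζ/√(1 − ζ²) = 2π × 0.2370/√(1 − 0.0562) = 1.533.
x_n/x₀ = e^(−nδ) ≤ 0.2; take ln: n ≥ ln(1/0.2)/δ = 1.609/1.533 = 1.050.
So 2 complete cycles are required.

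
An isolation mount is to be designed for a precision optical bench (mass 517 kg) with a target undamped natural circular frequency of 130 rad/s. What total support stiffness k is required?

8740000 N/m

k = m·ω_n² = 517 × 130.0² = 517 × 16900 = 8737000 N/m.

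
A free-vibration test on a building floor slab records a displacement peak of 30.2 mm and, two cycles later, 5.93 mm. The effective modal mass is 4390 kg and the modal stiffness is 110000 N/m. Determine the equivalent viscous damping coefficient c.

Logarithmic decrement δ = (1/n)·ln(x₀/x_n) = (1/2)·ln(30.2/5.93) = (1/2)·ln(5.093) = 0.8139.
ζ = δ/√(4π² + δ²) = 0.8139/√(39.48 + 0.662) = 0.8139/6.336 = 0.1285.
c = ζ · 2√(km) = 0.1285 × 2√(110000 × 4390) = 0.1285 × 43950 = 5646 N·s/m.

5650 N·s/m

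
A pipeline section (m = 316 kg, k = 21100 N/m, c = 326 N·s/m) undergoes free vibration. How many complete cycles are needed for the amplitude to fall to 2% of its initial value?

ζ = c/(2√(km)) = 326/(2√(21100 × 316)) = 326/5164 = 0.06313.
Logarithmic decrement δ = 2πζ/√(1 − ζ²) = 2π × 0.06313/√(1 − 0.00398) = 0.3974.
x_n/x₀ = e^(−nδ) ≤ 0.02; take ln: n ≥ ln(1/0.02)/δ = 3.912/0.3974 = 9.844.
So 10 complete cycles are required.

10 cycles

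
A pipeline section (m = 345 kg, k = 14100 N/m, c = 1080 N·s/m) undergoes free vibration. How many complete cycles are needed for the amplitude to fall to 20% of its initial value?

2 cycles

ζ = c/(2√(km)) = 1080/(2√(14100 × 345)) = 1080/4411 = 0.2448.
Logarithmic decrement δ = 2πζ/√(1 − ζ²) = 2π × 0.2448/√(1 − 0.0599) = 1.587.
x_n/x₀ = e^(−nδ) ≤ 0.2; take ln: n ≥ ln(1/0.2)/δ = 1.609/1.587 = 1.014.
So 2 complete cycles are required.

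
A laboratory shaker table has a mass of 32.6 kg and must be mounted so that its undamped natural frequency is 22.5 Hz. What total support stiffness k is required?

652000 N/m

ω_n = 2πf_n = 2π × 22.5 = 141.4 rad/s.
k = m·ω_n² = 32.6 × 141.4² = 32.6 × 19990 = 651500 N/m.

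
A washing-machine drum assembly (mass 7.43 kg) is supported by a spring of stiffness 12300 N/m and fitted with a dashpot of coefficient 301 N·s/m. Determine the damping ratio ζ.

0.498

ω_n = √(k/m) = √(12300/7.43) = 40.69 rad/s.
Critical damping c_c = 2√(k·m) = 2√(12300 × 7.43) = 604.6 N·s/m, so ζ = c/c_c = 301/604.6 = 0.4978.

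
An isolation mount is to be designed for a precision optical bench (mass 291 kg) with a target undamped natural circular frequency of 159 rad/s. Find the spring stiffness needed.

7360000 N/m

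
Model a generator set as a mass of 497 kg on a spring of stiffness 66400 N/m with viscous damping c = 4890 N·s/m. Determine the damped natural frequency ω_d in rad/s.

ω_n = √(k/m) = √(66400/497) = 11.56 rad/s.
Critical damping c_c = 2√(k·m) = 2√(66400 × 497) = 11490 N·s/m, so ζ = c/c_c = 4890/11490 = 0.4256.
ω_d = ω_n√(1 − ζ²) = 11.56 × √(1 − 0.181) = 10.46 rad/s.

10.5 rad/s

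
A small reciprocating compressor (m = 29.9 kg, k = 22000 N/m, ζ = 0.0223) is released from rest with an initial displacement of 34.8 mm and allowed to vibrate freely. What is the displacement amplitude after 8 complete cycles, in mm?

11.3 mm

Logarithmic decrement δ = 2πζ/√(1 − ζ²) = 2π × 0.02230/√(1 − 0.000497) = 0.1401.
After n cycles, x_n/x₀ = e^(−nδ), so x_8 = 34.8 × e^(−8 × 0.1401) = 34.8 × 0.3259 = 11.34 mm.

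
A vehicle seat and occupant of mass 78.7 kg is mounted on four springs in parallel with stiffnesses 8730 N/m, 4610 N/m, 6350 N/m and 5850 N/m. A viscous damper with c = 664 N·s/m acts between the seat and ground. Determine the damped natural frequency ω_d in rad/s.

Parallel springs add: k_eq = 8730 + 4610 + 6350 + 5850 = 25540 N/m.
ω_n = √(k_eq/m) = √(25540/78.7) = 18.01 rad/s.
Critical damping c_c = 2√(k_eq·m) = 2√(25540 × 78.7) = 2835 N·s/m, so ζ = c/c_c = 664/2835 = 0.2342.
ω_d = ω_n√(1 − ζ²) = 18.01 × √(1 − 0.0548) = 17.51 rad/s.

17.5 rad/s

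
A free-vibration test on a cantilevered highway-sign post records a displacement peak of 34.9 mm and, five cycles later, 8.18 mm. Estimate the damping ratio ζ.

Logarithmic decrement δ = (1/n)·ln(x₀/x_n) = (1/5)·ln(34.9/8.18) = (1/5)·ln(4.267) = 0.2902.
ζ = δ/√(4π² + δ²) = 0.2902/√(39.48 + 0.0842) = 0.2902/6.290 = 0.04613.

0.0461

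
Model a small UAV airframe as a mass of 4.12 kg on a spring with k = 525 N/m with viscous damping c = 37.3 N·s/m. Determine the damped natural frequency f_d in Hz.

1.65 Hz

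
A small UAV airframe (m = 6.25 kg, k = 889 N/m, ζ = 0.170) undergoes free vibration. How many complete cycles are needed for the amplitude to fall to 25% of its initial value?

2 cycles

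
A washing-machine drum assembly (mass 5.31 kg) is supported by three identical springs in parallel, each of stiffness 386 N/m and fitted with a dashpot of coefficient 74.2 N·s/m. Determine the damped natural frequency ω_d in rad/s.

13.0 rad/s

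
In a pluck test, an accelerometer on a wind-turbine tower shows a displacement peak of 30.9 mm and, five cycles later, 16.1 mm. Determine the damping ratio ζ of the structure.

0.0207

Logarithmic decrement δ = (1/n)·ln(x₀/x_n) = (1/5)·ln(30.9/16.1) = (1/5)·ln(1.919) = 0.1304.
ζ = δ/√(4π² + δ²) = 0.1304/√(39.48 + 0.0170) = 0.1304/6.285 = 0.02075.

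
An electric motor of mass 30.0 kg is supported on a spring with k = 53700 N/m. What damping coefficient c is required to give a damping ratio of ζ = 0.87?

c_c = 2√(k·m) = 2√(53700 × 30.0) = 2539 N·s/m.
c = ζ·c_c = 0.87 × 2539 = 2208 N·s/m.

2210 N·s/m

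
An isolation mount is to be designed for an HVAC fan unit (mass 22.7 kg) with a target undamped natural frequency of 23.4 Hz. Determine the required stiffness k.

ω_n = 2πf_n = 2π × 23.4 = 147.0 rad/s.
k = m·ω_n² = 22.7 × 147.0² = 22.7 × 21620 = 490700 N/m.

491000 N/m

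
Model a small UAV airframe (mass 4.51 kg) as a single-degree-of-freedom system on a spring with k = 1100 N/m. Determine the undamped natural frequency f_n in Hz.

2.49 Hz

ω_n = √(k/m) = √(1100/4.51) = √243.9 = 15.62 rad/s.
f_n = ω_n/(2π) = 15.62/6.283 = 2.486 Hz.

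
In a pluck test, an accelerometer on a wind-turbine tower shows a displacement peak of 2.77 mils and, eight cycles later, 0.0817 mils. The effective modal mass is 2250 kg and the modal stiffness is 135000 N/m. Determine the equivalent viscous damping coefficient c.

2440 N·s/m

Logarithmic decrement δ = (1/n)·ln(x₀/x_n) = (1/8)·ln(2.77/0.0817) = (1/8)·ln(33.90) = 0.4404.
ζ = δ/√(4π² + δ²) = 0.4404/√(39.48 + 0.194) = 0.4404/6.299 = 0.06993.
c = ζ · 2√(km) = 0.06993 × 2√(135000 × 2250) = 0.06993 × 34860 = 2437 N·s/m.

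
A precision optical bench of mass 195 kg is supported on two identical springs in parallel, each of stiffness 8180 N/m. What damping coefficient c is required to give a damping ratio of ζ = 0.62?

Parallel springs add: k_eq = 2 × 8180 = 16360 N/m.
c_c = 2√(k_eq·m) = 2√(16360 × 195) = 3572 N·s/m.
c = ζ·c_c = 0.62 × 3572 = 2215 N·s/m.

2210 N·s/m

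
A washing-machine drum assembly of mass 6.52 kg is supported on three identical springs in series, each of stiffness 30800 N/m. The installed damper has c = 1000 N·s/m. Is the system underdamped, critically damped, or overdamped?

Series springs: 1/k_eq = 3/30800, so k_eq = 30800/3 = 10270 N/m.
c_c = 2√(k_eq·m) = 517.5 N·s/m; ζ = c/c_c = 1000/517.5 = 1.93.
Since ζ > 1 the system is overdamped.

overdamped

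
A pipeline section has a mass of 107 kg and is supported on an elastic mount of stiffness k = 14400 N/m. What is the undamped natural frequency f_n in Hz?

ω_n = √(k/m) = √(14400/107) = √134.6 = 11.60 rad/s.
f_n = ω_n/(2π) = 11.60/6.283 = 1.846 Hz.

1.85 Hz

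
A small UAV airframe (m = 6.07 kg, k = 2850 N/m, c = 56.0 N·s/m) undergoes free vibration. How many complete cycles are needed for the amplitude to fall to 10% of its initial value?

ζ = c/(2√(km)) = 56.0/(2√(2850 × 6.07)) = 56.0/263.1 = 0.2129.
Logarithmic decrement δ = 2πζ/√(1 − ζ²) = 2π × 0.2129/√(1 − 0.0453) = 1.369.
x_n/x₀ = e^(−nδ) ≤ 0.1; take ln: n ≥ ln(1/0.1)/δ = 2.303/1.369 = 1.682.
So 2 complete cycles are required.

2 cycles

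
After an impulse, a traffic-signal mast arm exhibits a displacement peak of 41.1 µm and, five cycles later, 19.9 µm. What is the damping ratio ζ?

0.0231

Logarithmic decrement δ = (1/n)·ln(x₀/x_n) = (1/5)·ln(41.1/19.9) = (1/5)·ln(2.065) = 0.1451.
ζ = δ/√(4π² + δ²) = 0.1451/√(39.48 + 0.0210) = 0.1451/6.285 = 0.02308.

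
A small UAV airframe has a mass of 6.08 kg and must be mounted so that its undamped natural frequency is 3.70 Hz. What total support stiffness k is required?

ω_n = 2πf_n = 2π × 3.70 = 23.25 rad/s.
k = m·ω_n² = 6.08 × 23.25² = 6.08 × 540.5 = 3286 N/m.

3290 N/m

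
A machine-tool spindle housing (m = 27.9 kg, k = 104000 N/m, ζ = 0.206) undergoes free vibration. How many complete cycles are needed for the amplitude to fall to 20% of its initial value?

Logarithmic decrement δ = 2πζ/√(1 − ζ²) = 2π × 0.2060/√(1 − 0.0424) = 1.323.
x_n/x₀ = e^(−nδ) ≤ 0.2; take ln: n ≥ ln(1/0.2)/δ = 1.609/1.323 = 1.217.
So 2 complete cycles are required.

2 cycles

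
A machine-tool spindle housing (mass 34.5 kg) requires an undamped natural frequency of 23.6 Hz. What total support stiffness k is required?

759000 N/m

ω_n = 2πf_n = 2π × 23.6 = 148.3 rad/s.
k = m·ω_n² = 34.5 × 148.3² = 34.5 × 21990 = 758600 N/m.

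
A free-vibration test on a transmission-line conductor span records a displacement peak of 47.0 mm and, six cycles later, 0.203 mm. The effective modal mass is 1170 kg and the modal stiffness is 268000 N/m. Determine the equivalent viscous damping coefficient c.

Logarithmic decrement δ = (1/n)·ln(x₀/x_n) = (1/6)·ln(47.0/0.203) = (1/6)·ln(231.5) = 0.9074.
ζ = δ/√(4π² + δ²) = 0.9074/√(39.48 + 0.823) = 0.9074/6.348 = 0.1429.
c = ζ · 2√(km) = 0.1429 × 2√(268000 × 1170) = 0.1429 × 35420 = 5062 N·s/m.

5060 N·s/m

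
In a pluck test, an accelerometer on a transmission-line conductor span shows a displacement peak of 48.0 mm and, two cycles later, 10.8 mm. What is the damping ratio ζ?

Logarithmic decrement δ = (1/n)·ln(x₀/x_n) = (1/2)·ln(48.0/10.8) = (1/2)·ln(4.444) = 0.7458.
ζ = δ/√(4π² + δ²) = 0.7458/√(39.48 + 0.556) = 0.7458/6.327 = 0.1179.

0.118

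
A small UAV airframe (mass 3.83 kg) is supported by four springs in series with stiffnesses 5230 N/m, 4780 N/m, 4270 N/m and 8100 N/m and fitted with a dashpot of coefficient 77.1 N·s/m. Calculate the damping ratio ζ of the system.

Series springs: 1/k_eq = 1/5230 + 1/4780 + 1/4270 + 1/8100 = 0.0007581, so k_eq = 1319 N/m.
ω_n = √(k_eq/m) = √(1319/3.83) = 18.56 rad/s.
Critical damping c_c = 2√(k_eq·m) = 2√(1319 × 3.83) = 142.2 N·s/m, so ζ = c/c_c = 77.1/142.2 = 0.5423.

0.542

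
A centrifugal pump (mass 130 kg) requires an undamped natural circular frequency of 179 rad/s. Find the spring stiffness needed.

4170000 N/m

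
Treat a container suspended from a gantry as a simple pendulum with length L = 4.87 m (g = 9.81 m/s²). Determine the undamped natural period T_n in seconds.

For a simple pendulum ω_n = √(g/L) = √(9.81/4.87) = √2.014 = 1.419 rad/s.
T_n = 2π/ω_n = 6.283/1.419 = 4.427 s.

4.43 s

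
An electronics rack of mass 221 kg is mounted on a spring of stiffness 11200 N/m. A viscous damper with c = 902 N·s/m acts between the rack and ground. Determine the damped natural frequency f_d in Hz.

1.09 Hz

ω_n = √(k/m) = √(11200/221) = 7.119 rad/s.
Critical damping c_c = 2√(k·m) = 2√(11200 × 221) = 3147 N·s/m, so ζ = c/c_c = 902/3147 = 0.2867.
ω_d = ω_n√(1 − ζ²) = 7.119 × √(1 − 0.0822) = 6.820 rad/s.
f_d = ω_d/(2π) = 1.085 Hz.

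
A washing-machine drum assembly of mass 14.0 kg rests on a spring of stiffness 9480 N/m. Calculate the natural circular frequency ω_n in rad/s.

ω_n = √(k/m) = √(9480/14.0) = √677.1 = 26.02 rad/s.

26.0 rad/s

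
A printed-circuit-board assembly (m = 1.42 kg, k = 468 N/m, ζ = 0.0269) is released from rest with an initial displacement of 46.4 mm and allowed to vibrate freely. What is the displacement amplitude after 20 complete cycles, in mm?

Logarithmic decrement δ = 2πζ/√(1 − ζ²) = 2π × 0.02690/√(1 − 0.000724) = 0.1691.
After n cycles, x_n/x₀ = e^(−nδ), so x_20 = 46.4 × e^(−20 × 0.1691) = 46.4 × 0.03399 = 1.577 mm.

1.58 mm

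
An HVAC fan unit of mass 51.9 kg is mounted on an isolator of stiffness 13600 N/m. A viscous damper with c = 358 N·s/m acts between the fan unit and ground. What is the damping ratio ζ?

ω_n = √(k/m) = √(13600/51.9) = 16.19 rad/s.
Critical damping c_c = 2√(k·m) = 2√(13600 × 51.9) = 1680 N·s/m, so ζ = c/c_c = 358/1680 = 0.2131.

0.213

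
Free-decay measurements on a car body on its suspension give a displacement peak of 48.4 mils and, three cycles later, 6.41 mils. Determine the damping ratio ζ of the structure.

Logarithmic decrement δ = (1/n)·ln(x₀/x_n) = (1/3)·ln(48.4/6.41) = (1/3)·ln(7.551) = 0.6739.
ζ = δ/√(4π² + δ²) = 0.6739/√(39.48 + 0.454) = 0.6739/6.319 = 0.1066.

0.107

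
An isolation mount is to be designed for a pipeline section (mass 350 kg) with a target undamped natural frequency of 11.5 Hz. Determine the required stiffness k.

1830000 N/m

ω_n = 2πf_n = 2π × 11.5 = 72.26 rad/s.
k = m·ω_n² = 350 × 72.26² = 350 × 5221 = 1827000 N/m.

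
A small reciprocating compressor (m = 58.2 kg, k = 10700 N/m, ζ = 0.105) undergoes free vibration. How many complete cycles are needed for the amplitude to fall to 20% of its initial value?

3 cycles

Logarithmic decrement δ = 2πζ/√(1 − ζ²) = 2π × 0.1050/√(1 − 0.0110) = 0.6634.
x_n/x₀ = e^(−nδ) ≤ 0.2; take ln: n ≥ ln(1/0.2)/δ = 1.609/0.6634 = 2.426.
So 3 complete cycles are required.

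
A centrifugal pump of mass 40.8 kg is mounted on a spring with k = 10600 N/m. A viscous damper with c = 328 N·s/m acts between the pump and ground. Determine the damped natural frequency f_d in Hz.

ω_n = √(k/m) = √(10600/40.8) = 16.12 rad/s.
Critical damping c_c = 2√(k·m) = 2√(10600 × 40.8) = 1315 N·s/m, so ζ = c/c_c = 328/1315 = 0.2494.
ω_d = ω_n√(1 − ζ²) = 16.12 × √(1 − 0.0622) = 15.61 rad/s.
f_d = ω_d/(2π) = 2.484 Hz.

2.48 Hz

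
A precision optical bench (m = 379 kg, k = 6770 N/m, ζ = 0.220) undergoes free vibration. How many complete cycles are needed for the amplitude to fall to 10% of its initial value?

2 cycles

Logarithmic decrement δ = 2πζ/√(1 − ζ²) = 2π × 0.2200/√(1 − 0.0484) = 1.417.
x_n/x₀ = e^(−nδ) ≤ 0.1; take ln: n ≥ ln(1/0.1)/δ = 2.303/1.417 = 1.625.
So 2 complete cycles are required.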